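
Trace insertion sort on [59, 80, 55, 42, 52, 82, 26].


Initial: [59, 80, 55, 42, 52, 82, 26]
Insert 80: [59, 80, 55, 42, 52, 82, 26]
Insert 55: [55, 59, 80, 42, 52, 82, 26]
Insert 42: [42, 55, 59, 80, 52, 82, 26]
Insert 52: [42, 52, 55, 59, 80, 82, 26]
Insert 82: [42, 52, 55, 59, 80, 82, 26]
Insert 26: [26, 42, 52, 55, 59, 80, 82]

Sorted: [26, 42, 52, 55, 59, 80, 82]


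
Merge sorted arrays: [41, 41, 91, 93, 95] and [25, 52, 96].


Take 25 from B
Take 41 from A
Take 41 from A
Take 52 from B
Take 91 from A
Take 93 from A
Take 95 from A

Merged: [25, 41, 41, 52, 91, 93, 95, 96]


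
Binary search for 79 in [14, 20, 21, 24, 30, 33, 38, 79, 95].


Step 1: lo=0, hi=8, mid=4, val=30
Step 2: lo=5, hi=8, mid=6, val=38
Step 3: lo=7, hi=8, mid=7, val=79

Found at index 7


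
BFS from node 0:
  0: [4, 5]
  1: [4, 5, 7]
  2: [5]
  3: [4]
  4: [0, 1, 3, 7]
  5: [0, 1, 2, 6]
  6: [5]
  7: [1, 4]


Visit 0, enqueue [4, 5]
Visit 4, enqueue [1, 3, 7]
Visit 5, enqueue [2, 6]
Visit 1, enqueue []
Visit 3, enqueue []
Visit 7, enqueue []
Visit 2, enqueue []
Visit 6, enqueue []

BFS order: [0, 4, 5, 1, 3, 7, 2, 6]


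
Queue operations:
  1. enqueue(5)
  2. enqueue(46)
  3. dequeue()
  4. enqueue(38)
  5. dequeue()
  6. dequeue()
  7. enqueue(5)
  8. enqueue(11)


enqueue(5) -> [5]
enqueue(46) -> [5, 46]
dequeue()->5, [46]
enqueue(38) -> [46, 38]
dequeue()->46, [38]
dequeue()->38, []
enqueue(5) -> [5]
enqueue(11) -> [5, 11]

Final queue: [5, 11]


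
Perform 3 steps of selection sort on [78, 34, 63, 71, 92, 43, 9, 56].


Initial: [78, 34, 63, 71, 92, 43, 9, 56]
Step 1: min=9 at 6
  Swap: [9, 34, 63, 71, 92, 43, 78, 56]
Step 2: min=34 at 1
  Swap: [9, 34, 63, 71, 92, 43, 78, 56]
Step 3: min=43 at 5
  Swap: [9, 34, 43, 71, 92, 63, 78, 56]

After 3 steps: [9, 34, 43, 71, 92, 63, 78, 56]


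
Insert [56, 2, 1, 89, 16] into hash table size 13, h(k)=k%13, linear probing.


Insert 56: h=4 -> slot 4
Insert 2: h=2 -> slot 2
Insert 1: h=1 -> slot 1
Insert 89: h=11 -> slot 11
Insert 16: h=3 -> slot 3

Table: [None, 1, 2, 16, 56, None, None, None, None, None, None, 89, None]


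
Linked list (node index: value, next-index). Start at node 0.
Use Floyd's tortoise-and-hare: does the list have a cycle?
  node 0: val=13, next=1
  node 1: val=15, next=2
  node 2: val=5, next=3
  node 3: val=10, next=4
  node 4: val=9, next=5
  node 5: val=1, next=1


Floyd's tortoise (slow, +1) and hare (fast, +2):
  init: slow=0, fast=0
  step 1: slow=1, fast=2
  step 2: slow=2, fast=4
  step 3: slow=3, fast=1
  step 4: slow=4, fast=3
  step 5: slow=5, fast=5
  slow == fast at node 5: cycle detected

Cycle: yes


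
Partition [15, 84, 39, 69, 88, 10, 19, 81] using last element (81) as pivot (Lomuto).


Pivot: 81
  15 <= 81: advance i (no swap)
  39 <= 81: swap -> [15, 39, 84, 69, 88, 10, 19, 81]
  69 <= 81: swap -> [15, 39, 69, 84, 88, 10, 19, 81]
  10 <= 81: swap -> [15, 39, 69, 10, 88, 84, 19, 81]
  19 <= 81: swap -> [15, 39, 69, 10, 19, 84, 88, 81]
Place pivot at 5: [15, 39, 69, 10, 19, 81, 88, 84]

Partitioned: [15, 39, 69, 10, 19, 81, 88, 84]


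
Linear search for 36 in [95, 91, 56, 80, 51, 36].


i=0: 95!=36
i=1: 91!=36
i=2: 56!=36
i=3: 80!=36
i=4: 51!=36
i=5: 36==36 found!

Found at 5, 6 comps


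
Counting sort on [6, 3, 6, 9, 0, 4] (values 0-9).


Input: [6, 3, 6, 9, 0, 4]
Counts: [1, 0, 0, 1, 1, 0, 2, 0, 0, 1]

Sorted: [0, 3, 4, 6, 6, 9]


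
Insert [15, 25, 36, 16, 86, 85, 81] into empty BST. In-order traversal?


Insert 15: root
Insert 25: R from 15
Insert 36: R from 15 -> R from 25
Insert 16: R from 15 -> L from 25
Insert 86: R from 15 -> R from 25 -> R from 36
Insert 85: R from 15 -> R from 25 -> R from 36 -> L from 86
Insert 81: R from 15 -> R from 25 -> R from 36 -> L from 86 -> L from 85

In-order: [15, 16, 25, 36, 81, 85, 86]


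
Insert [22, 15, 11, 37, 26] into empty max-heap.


Insert 22: [22]
Insert 15: [22, 15]
Insert 11: [22, 15, 11]
Insert 37: [37, 22, 11, 15]
Insert 26: [37, 26, 11, 15, 22]

Final heap: [37, 26, 11, 15, 22]


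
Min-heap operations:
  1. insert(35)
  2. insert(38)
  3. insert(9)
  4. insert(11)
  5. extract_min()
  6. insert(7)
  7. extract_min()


insert(35) -> [35]
insert(38) -> [35, 38]
insert(9) -> [9, 38, 35]
insert(11) -> [9, 11, 35, 38]
extract_min()->9, [11, 38, 35]
insert(7) -> [7, 11, 35, 38]
extract_min()->7, [11, 38, 35]

Final heap: [11, 38, 35]


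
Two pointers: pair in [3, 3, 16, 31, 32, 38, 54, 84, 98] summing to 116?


lo=0(3)+hi=8(98)=101
lo=1(3)+hi=8(98)=101
lo=2(16)+hi=8(98)=114
lo=3(31)+hi=8(98)=129
lo=3(31)+hi=7(84)=115
lo=4(32)+hi=7(84)=116

Yes: 32+84=116


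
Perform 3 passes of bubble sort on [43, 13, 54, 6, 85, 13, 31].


Initial: [43, 13, 54, 6, 85, 13, 31]
Pass 1: [13, 43, 6, 54, 13, 31, 85] (4 swaps)
Pass 2: [13, 6, 43, 13, 31, 54, 85] (3 swaps)
Pass 3: [6, 13, 13, 31, 43, 54, 85] (3 swaps)

After 3 passes: [6, 13, 13, 31, 43, 54, 85]


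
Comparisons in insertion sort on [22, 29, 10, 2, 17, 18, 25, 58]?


Algorithm: insertion sort
Input: [22, 29, 10, 2, 17, 18, 25, 58]
Sorted: [2, 10, 17, 18, 22, 25, 29, 58]

15


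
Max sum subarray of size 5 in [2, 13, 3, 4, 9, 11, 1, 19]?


[0:5]: 31
[1:6]: 40
[2:7]: 28
[3:8]: 44

Max: 44 at [3:8]


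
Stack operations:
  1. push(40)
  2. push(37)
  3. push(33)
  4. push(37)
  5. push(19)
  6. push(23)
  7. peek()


push(40) -> [40]
push(37) -> [40, 37]
push(33) -> [40, 37, 33]
push(37) -> [40, 37, 33, 37]
push(19) -> [40, 37, 33, 37, 19]
push(23) -> [40, 37, 33, 37, 19, 23]
peek()->23

Final stack: [40, 37, 33, 37, 19, 23]


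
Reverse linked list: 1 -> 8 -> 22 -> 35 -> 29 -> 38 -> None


Step 1: curr=1, set curr.next=prev(None) | reversed so far: 1
Step 2: curr=8, set curr.next=prev(1) | reversed so far: 8 -> 1
Step 3: curr=22, set curr.next=prev(8) | reversed so far: 22 -> 8 -> 1
Step 4: curr=35, set curr.next=prev(22) | reversed so far: 35 -> 22 -> 8 -> 1
Step 5: curr=29, set curr.next=prev(35) | reversed so far: 29 -> 35 -> 22 -> 8 -> 1
Step 6: curr=38, set curr.next=prev(29) | reversed so far: 38 -> 29 -> 35 -> 22 -> 8 -> 1

38 -> 29 -> 35 -> 22 -> 8 -> 1 -> None


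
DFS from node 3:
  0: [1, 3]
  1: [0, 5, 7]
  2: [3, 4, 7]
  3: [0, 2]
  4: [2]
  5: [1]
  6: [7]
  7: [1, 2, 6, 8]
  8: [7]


Visit 3, push [2, 0]
Visit 0, push [1]
Visit 1, push [7, 5]
Visit 5, push []
Visit 7, push [8, 6, 2]
Visit 2, push [4]
Visit 4, push []
Visit 6, push []
Visit 8, push []

DFS order: [3, 0, 1, 5, 7, 2, 4, 6, 8]


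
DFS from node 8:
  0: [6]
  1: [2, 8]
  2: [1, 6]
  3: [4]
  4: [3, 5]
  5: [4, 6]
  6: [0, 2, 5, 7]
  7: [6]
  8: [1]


Visit 8, push [1]
Visit 1, push [2]
Visit 2, push [6]
Visit 6, push [7, 5, 0]
Visit 0, push []
Visit 5, push [4]
Visit 4, push [3]
Visit 3, push []
Visit 7, push []

DFS order: [8, 1, 2, 6, 0, 5, 4, 3, 7]


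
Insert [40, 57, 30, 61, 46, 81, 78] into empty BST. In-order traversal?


Insert 40: root
Insert 57: R from 40
Insert 30: L from 40
Insert 61: R from 40 -> R from 57
Insert 46: R from 40 -> L from 57
Insert 81: R from 40 -> R from 57 -> R from 61
Insert 78: R from 40 -> R from 57 -> R from 61 -> L from 81

In-order: [30, 40, 46, 57, 61, 78, 81]


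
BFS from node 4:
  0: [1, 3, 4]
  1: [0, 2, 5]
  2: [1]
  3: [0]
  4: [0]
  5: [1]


Visit 4, enqueue [0]
Visit 0, enqueue [1, 3]
Visit 1, enqueue [2, 5]
Visit 3, enqueue []
Visit 2, enqueue []
Visit 5, enqueue []

BFS order: [4, 0, 1, 3, 2, 5]


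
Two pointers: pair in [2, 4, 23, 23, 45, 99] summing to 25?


lo=0(2)+hi=5(99)=101
lo=0(2)+hi=4(45)=47
lo=0(2)+hi=3(23)=25

Yes: 2+23=25


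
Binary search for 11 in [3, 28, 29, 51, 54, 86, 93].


Step 1: lo=0, hi=6, mid=3, val=51
Step 2: lo=0, hi=2, mid=1, val=28
Step 3: lo=0, hi=0, mid=0, val=3

Not found


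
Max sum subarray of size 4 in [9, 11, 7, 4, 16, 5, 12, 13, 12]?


[0:4]: 31
[1:5]: 38
[2:6]: 32
[3:7]: 37
[4:8]: 46
[5:9]: 42

Max: 46 at [4:8]


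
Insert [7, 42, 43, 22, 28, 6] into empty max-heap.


Insert 7: [7]
Insert 42: [42, 7]
Insert 43: [43, 7, 42]
Insert 22: [43, 22, 42, 7]
Insert 28: [43, 28, 42, 7, 22]
Insert 6: [43, 28, 42, 7, 22, 6]

Final heap: [43, 28, 42, 7, 22, 6]


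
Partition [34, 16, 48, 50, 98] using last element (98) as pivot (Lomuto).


Pivot: 98
  34 <= 98: advance i (no swap)
  16 <= 98: advance i (no swap)
  48 <= 98: advance i (no swap)
  50 <= 98: advance i (no swap)
Place pivot at 4: [34, 16, 48, 50, 98]

Partitioned: [34, 16, 48, 50, 98]


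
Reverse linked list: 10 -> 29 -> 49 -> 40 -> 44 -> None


Step 1: curr=10, set curr.next=prev(None) | reversed so far: 10
Step 2: curr=29, set curr.next=prev(10) | reversed so far: 29 -> 10
Step 3: curr=49, set curr.next=prev(29) | reversed so far: 49 -> 29 -> 10
Step 4: curr=40, set curr.next=prev(49) | reversed so far: 40 -> 49 -> 29 -> 10
Step 5: curr=44, set curr.next=prev(40) | reversed so far: 44 -> 40 -> 49 -> 29 -> 10

44 -> 40 -> 49 -> 29 -> 10 -> None


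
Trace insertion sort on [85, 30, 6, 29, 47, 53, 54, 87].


Initial: [85, 30, 6, 29, 47, 53, 54, 87]
Insert 30: [30, 85, 6, 29, 47, 53, 54, 87]
Insert 6: [6, 30, 85, 29, 47, 53, 54, 87]
Insert 29: [6, 29, 30, 85, 47, 53, 54, 87]
Insert 47: [6, 29, 30, 47, 85, 53, 54, 87]
Insert 53: [6, 29, 30, 47, 53, 85, 54, 87]
Insert 54: [6, 29, 30, 47, 53, 54, 85, 87]
Insert 87: [6, 29, 30, 47, 53, 54, 85, 87]

Sorted: [6, 29, 30, 47, 53, 54, 85, 87]


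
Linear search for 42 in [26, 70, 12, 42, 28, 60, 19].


i=0: 26!=42
i=1: 70!=42
i=2: 12!=42
i=3: 42==42 found!

Found at 3, 4 comps


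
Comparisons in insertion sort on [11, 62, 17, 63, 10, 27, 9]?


Algorithm: insertion sort
Input: [11, 62, 17, 63, 10, 27, 9]
Sorted: [9, 10, 11, 17, 27, 62, 63]

17


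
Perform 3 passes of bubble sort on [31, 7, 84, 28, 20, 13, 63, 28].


Initial: [31, 7, 84, 28, 20, 13, 63, 28]
Pass 1: [7, 31, 28, 20, 13, 63, 28, 84] (6 swaps)
Pass 2: [7, 28, 20, 13, 31, 28, 63, 84] (4 swaps)
Pass 3: [7, 20, 13, 28, 28, 31, 63, 84] (3 swaps)

After 3 passes: [7, 20, 13, 28, 28, 31, 63, 84]


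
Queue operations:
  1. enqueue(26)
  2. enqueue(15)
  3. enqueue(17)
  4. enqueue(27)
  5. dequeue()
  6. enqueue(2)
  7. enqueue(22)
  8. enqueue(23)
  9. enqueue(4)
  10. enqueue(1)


enqueue(26) -> [26]
enqueue(15) -> [26, 15]
enqueue(17) -> [26, 15, 17]
enqueue(27) -> [26, 15, 17, 27]
dequeue()->26, [15, 17, 27]
enqueue(2) -> [15, 17, 27, 2]
enqueue(22) -> [15, 17, 27, 2, 22]
enqueue(23) -> [15, 17, 27, 2, 22, 23]
enqueue(4) -> [15, 17, 27, 2, 22, 23, 4]
enqueue(1) -> [15, 17, 27, 2, 22, 23, 4, 1]

Final queue: [15, 17, 27, 2, 22, 23, 4, 1]


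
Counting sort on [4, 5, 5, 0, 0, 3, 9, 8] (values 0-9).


Input: [4, 5, 5, 0, 0, 3, 9, 8]
Counts: [2, 0, 0, 1, 1, 2, 0, 0, 1, 1]

Sorted: [0, 0, 3, 4, 5, 5, 8, 9]


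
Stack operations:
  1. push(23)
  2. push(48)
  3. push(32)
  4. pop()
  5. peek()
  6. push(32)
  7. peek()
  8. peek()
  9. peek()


push(23) -> [23]
push(48) -> [23, 48]
push(32) -> [23, 48, 32]
pop()->32, [23, 48]
peek()->48
push(32) -> [23, 48, 32]
peek()->32
peek()->32
peek()->32

Final stack: [23, 48, 32]


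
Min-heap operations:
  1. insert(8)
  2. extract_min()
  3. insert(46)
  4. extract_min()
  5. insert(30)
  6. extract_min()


insert(8) -> [8]
extract_min()->8, []
insert(46) -> [46]
extract_min()->46, []
insert(30) -> [30]
extract_min()->30, []

Final heap: []


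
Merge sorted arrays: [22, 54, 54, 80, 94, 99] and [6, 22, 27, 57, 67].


Take 6 from B
Take 22 from A
Take 22 from B
Take 27 from B
Take 54 from A
Take 54 from A
Take 57 from B
Take 67 from B

Merged: [6, 22, 22, 27, 54, 54, 57, 67, 80, 94, 99]


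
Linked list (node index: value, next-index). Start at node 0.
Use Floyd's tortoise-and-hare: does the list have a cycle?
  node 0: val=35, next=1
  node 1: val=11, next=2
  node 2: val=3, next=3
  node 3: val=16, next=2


Floyd's tortoise (slow, +1) and hare (fast, +2):
  init: slow=0, fast=0
  step 1: slow=1, fast=2
  step 2: slow=2, fast=2
  slow == fast at node 2: cycle detected

Cycle: yes


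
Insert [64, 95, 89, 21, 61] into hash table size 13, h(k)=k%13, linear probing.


Insert 64: h=12 -> slot 12
Insert 95: h=4 -> slot 4
Insert 89: h=11 -> slot 11
Insert 21: h=8 -> slot 8
Insert 61: h=9 -> slot 9

Table: [None, None, None, None, 95, None, None, None, 21, 61, None, 89, 64]


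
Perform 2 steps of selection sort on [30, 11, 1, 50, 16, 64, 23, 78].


Initial: [30, 11, 1, 50, 16, 64, 23, 78]
Step 1: min=1 at 2
  Swap: [1, 11, 30, 50, 16, 64, 23, 78]
Step 2: min=11 at 1
  Swap: [1, 11, 30, 50, 16, 64, 23, 78]

After 2 steps: [1, 11, 30, 50, 16, 64, 23, 78]


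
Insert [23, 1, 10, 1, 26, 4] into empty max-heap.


Insert 23: [23]
Insert 1: [23, 1]
Insert 10: [23, 1, 10]
Insert 1: [23, 1, 10, 1]
Insert 26: [26, 23, 10, 1, 1]
Insert 4: [26, 23, 10, 1, 1, 4]

Final heap: [26, 23, 10, 1, 1, 4]


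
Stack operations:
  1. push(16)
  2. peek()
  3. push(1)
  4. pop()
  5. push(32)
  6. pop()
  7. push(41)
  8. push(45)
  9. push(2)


push(16) -> [16]
peek()->16
push(1) -> [16, 1]
pop()->1, [16]
push(32) -> [16, 32]
pop()->32, [16]
push(41) -> [16, 41]
push(45) -> [16, 41, 45]
push(2) -> [16, 41, 45, 2]

Final stack: [16, 41, 45, 2]


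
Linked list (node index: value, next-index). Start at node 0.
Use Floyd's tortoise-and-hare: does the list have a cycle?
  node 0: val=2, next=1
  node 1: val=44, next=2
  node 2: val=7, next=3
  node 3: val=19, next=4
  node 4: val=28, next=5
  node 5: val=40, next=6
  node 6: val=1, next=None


Floyd's tortoise (slow, +1) and hare (fast, +2):
  init: slow=0, fast=0
  step 1: slow=1, fast=2
  step 2: slow=2, fast=4
  step 3: slow=3, fast=6
  step 4: fast -> None, no cycle

Cycle: no


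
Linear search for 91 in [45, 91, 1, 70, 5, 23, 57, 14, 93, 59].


i=0: 45!=91
i=1: 91==91 found!

Found at 1, 2 comps


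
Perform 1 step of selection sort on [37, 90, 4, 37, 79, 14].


Initial: [37, 90, 4, 37, 79, 14]
Step 1: min=4 at 2
  Swap: [4, 90, 37, 37, 79, 14]

After 1 step: [4, 90, 37, 37, 79, 14]


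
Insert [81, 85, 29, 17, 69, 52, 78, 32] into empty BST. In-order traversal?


Insert 81: root
Insert 85: R from 81
Insert 29: L from 81
Insert 17: L from 81 -> L from 29
Insert 69: L from 81 -> R from 29
Insert 52: L from 81 -> R from 29 -> L from 69
Insert 78: L from 81 -> R from 29 -> R from 69
Insert 32: L from 81 -> R from 29 -> L from 69 -> L from 52

In-order: [17, 29, 32, 52, 69, 78, 81, 85]


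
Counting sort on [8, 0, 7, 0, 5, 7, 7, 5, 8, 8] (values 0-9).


Input: [8, 0, 7, 0, 5, 7, 7, 5, 8, 8]
Counts: [2, 0, 0, 0, 0, 2, 0, 3, 3, 0]

Sorted: [0, 0, 5, 5, 7, 7, 7, 8, 8, 8]


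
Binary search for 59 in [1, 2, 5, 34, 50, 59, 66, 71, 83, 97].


Step 1: lo=0, hi=9, mid=4, val=50
Step 2: lo=5, hi=9, mid=7, val=71
Step 3: lo=5, hi=6, mid=5, val=59

Found at index 5


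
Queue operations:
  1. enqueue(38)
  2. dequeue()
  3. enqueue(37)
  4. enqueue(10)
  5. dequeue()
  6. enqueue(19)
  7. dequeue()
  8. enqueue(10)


enqueue(38) -> [38]
dequeue()->38, []
enqueue(37) -> [37]
enqueue(10) -> [37, 10]
dequeue()->37, [10]
enqueue(19) -> [10, 19]
dequeue()->10, [19]
enqueue(10) -> [19, 10]

Final queue: [19, 10]


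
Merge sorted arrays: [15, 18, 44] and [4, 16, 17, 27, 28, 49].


Take 4 from B
Take 15 from A
Take 16 from B
Take 17 from B
Take 18 from A
Take 27 from B
Take 28 from B
Take 44 from A

Merged: [4, 15, 16, 17, 18, 27, 28, 44, 49]


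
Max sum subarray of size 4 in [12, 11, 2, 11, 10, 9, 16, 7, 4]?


[0:4]: 36
[1:5]: 34
[2:6]: 32
[3:7]: 46
[4:8]: 42
[5:9]: 36

Max: 46 at [3:7]


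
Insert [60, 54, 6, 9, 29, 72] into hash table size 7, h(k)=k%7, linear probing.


Insert 60: h=4 -> slot 4
Insert 54: h=5 -> slot 5
Insert 6: h=6 -> slot 6
Insert 9: h=2 -> slot 2
Insert 29: h=1 -> slot 1
Insert 72: h=2, 1 probes -> slot 3

Table: [None, 29, 9, 72, 60, 54, 6]


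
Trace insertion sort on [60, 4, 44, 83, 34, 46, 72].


Initial: [60, 4, 44, 83, 34, 46, 72]
Insert 4: [4, 60, 44, 83, 34, 46, 72]
Insert 44: [4, 44, 60, 83, 34, 46, 72]
Insert 83: [4, 44, 60, 83, 34, 46, 72]
Insert 34: [4, 34, 44, 60, 83, 46, 72]
Insert 46: [4, 34, 44, 46, 60, 83, 72]
Insert 72: [4, 34, 44, 46, 60, 72, 83]

Sorted: [4, 34, 44, 46, 60, 72, 83]


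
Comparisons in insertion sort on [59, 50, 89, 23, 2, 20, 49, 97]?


Algorithm: insertion sort
Input: [59, 50, 89, 23, 2, 20, 49, 97]
Sorted: [2, 20, 23, 49, 50, 59, 89, 97]

19


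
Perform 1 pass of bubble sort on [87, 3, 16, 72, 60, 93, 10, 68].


Initial: [87, 3, 16, 72, 60, 93, 10, 68]
Pass 1: [3, 16, 72, 60, 87, 10, 68, 93] (6 swaps)

After 1 pass: [3, 16, 72, 60, 87, 10, 68, 93]


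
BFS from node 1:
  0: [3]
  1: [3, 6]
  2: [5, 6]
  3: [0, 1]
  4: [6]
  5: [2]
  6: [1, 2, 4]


Visit 1, enqueue [3, 6]
Visit 3, enqueue [0]
Visit 6, enqueue [2, 4]
Visit 0, enqueue []
Visit 2, enqueue [5]
Visit 4, enqueue []
Visit 5, enqueue []

BFS order: [1, 3, 6, 0, 2, 4, 5]


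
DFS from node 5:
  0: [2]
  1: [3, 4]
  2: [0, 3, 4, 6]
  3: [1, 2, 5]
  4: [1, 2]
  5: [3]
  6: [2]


Visit 5, push [3]
Visit 3, push [2, 1]
Visit 1, push [4]
Visit 4, push [2]
Visit 2, push [6, 0]
Visit 0, push []
Visit 6, push []

DFS order: [5, 3, 1, 4, 2, 0, 6]


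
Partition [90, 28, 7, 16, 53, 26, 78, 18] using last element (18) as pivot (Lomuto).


Pivot: 18
  7 <= 18: swap -> [7, 28, 90, 16, 53, 26, 78, 18]
  16 <= 18: swap -> [7, 16, 90, 28, 53, 26, 78, 18]
Place pivot at 2: [7, 16, 18, 28, 53, 26, 78, 90]

Partitioned: [7, 16, 18, 28, 53, 26, 78, 90]


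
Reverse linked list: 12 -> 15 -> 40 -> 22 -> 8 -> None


Step 1: curr=12, set curr.next=prev(None) | reversed so far: 12
Step 2: curr=15, set curr.next=prev(12) | reversed so far: 15 -> 12
Step 3: curr=40, set curr.next=prev(15) | reversed so far: 40 -> 15 -> 12
Step 4: curr=22, set curr.next=prev(40) | reversed so far: 22 -> 40 -> 15 -> 12
Step 5: curr=8, set curr.next=prev(22) | reversed so far: 8 -> 22 -> 40 -> 15 -> 12

8 -> 22 -> 40 -> 15 -> 12 -> None


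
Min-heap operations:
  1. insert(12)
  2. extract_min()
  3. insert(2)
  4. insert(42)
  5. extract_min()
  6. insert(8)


insert(12) -> [12]
extract_min()->12, []
insert(2) -> [2]
insert(42) -> [2, 42]
extract_min()->2, [42]
insert(8) -> [8, 42]

Final heap: [8, 42]


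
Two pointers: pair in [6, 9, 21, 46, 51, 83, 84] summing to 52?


lo=0(6)+hi=6(84)=90
lo=0(6)+hi=5(83)=89
lo=0(6)+hi=4(51)=57
lo=0(6)+hi=3(46)=52

Yes: 6+46=52


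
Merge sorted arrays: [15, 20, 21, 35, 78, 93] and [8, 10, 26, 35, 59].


Take 8 from B
Take 10 from B
Take 15 from A
Take 20 from A
Take 21 from A
Take 26 from B
Take 35 from A
Take 35 from B
Take 59 from B

Merged: [8, 10, 15, 20, 21, 26, 35, 35, 59, 78, 93]


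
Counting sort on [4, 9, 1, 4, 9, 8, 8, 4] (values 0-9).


Input: [4, 9, 1, 4, 9, 8, 8, 4]
Counts: [0, 1, 0, 0, 3, 0, 0, 0, 2, 2]

Sorted: [1, 4, 4, 4, 8, 8, 9, 9]


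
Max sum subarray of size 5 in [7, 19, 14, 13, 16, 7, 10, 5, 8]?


[0:5]: 69
[1:6]: 69
[2:7]: 60
[3:8]: 51
[4:9]: 46

Max: 69 at [0:5]


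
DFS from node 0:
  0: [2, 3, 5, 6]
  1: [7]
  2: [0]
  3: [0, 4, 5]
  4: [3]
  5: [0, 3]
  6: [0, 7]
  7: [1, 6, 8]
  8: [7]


Visit 0, push [6, 5, 3, 2]
Visit 2, push []
Visit 3, push [5, 4]
Visit 4, push []
Visit 5, push []
Visit 6, push [7]
Visit 7, push [8, 1]
Visit 1, push []
Visit 8, push []

DFS order: [0, 2, 3, 4, 5, 6, 7, 1, 8]


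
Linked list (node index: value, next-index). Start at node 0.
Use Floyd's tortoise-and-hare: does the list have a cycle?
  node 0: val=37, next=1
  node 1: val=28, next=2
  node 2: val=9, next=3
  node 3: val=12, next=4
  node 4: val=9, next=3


Floyd's tortoise (slow, +1) and hare (fast, +2):
  init: slow=0, fast=0
  step 1: slow=1, fast=2
  step 2: slow=2, fast=4
  step 3: slow=3, fast=4
  step 4: slow=4, fast=4
  slow == fast at node 4: cycle detected

Cycle: yes


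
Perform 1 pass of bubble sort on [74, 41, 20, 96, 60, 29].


Initial: [74, 41, 20, 96, 60, 29]
Pass 1: [41, 20, 74, 60, 29, 96] (4 swaps)

After 1 pass: [41, 20, 74, 60, 29, 96]


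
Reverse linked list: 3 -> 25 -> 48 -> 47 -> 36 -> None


Step 1: curr=3, set curr.next=prev(None) | reversed so far: 3
Step 2: curr=25, set curr.next=prev(3) | reversed so far: 25 -> 3
Step 3: curr=48, set curr.next=prev(25) | reversed so far: 48 -> 25 -> 3
Step 4: curr=47, set curr.next=prev(48) | reversed so far: 47 -> 48 -> 25 -> 3
Step 5: curr=36, set curr.next=prev(47) | reversed so far: 36 -> 47 -> 48 -> 25 -> 3

36 -> 47 -> 48 -> 25 -> 3 -> None


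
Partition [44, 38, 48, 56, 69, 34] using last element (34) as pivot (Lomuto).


Pivot: 34
Place pivot at 0: [34, 38, 48, 56, 69, 44]

Partitioned: [34, 38, 48, 56, 69, 44]


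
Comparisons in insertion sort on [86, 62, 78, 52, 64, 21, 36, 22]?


Algorithm: insertion sort
Input: [86, 62, 78, 52, 64, 21, 36, 22]
Sorted: [21, 22, 36, 52, 62, 64, 78, 86]

27


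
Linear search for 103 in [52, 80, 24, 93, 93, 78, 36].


i=0: 52!=103
i=1: 80!=103
i=2: 24!=103
i=3: 93!=103
i=4: 93!=103
i=5: 78!=103
i=6: 36!=103

Not found, 7 comps


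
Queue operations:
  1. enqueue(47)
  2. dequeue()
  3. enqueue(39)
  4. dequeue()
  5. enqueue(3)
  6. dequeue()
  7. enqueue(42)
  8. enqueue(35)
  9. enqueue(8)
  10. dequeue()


enqueue(47) -> [47]
dequeue()->47, []
enqueue(39) -> [39]
dequeue()->39, []
enqueue(3) -> [3]
dequeue()->3, []
enqueue(42) -> [42]
enqueue(35) -> [42, 35]
enqueue(8) -> [42, 35, 8]
dequeue()->42, [35, 8]

Final queue: [35, 8]


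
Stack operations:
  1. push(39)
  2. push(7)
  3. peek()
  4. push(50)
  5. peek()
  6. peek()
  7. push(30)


push(39) -> [39]
push(7) -> [39, 7]
peek()->7
push(50) -> [39, 7, 50]
peek()->50
peek()->50
push(30) -> [39, 7, 50, 30]

Final stack: [39, 7, 50, 30]


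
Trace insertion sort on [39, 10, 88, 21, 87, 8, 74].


Initial: [39, 10, 88, 21, 87, 8, 74]
Insert 10: [10, 39, 88, 21, 87, 8, 74]
Insert 88: [10, 39, 88, 21, 87, 8, 74]
Insert 21: [10, 21, 39, 88, 87, 8, 74]
Insert 87: [10, 21, 39, 87, 88, 8, 74]
Insert 8: [8, 10, 21, 39, 87, 88, 74]
Insert 74: [8, 10, 21, 39, 74, 87, 88]

Sorted: [8, 10, 21, 39, 74, 87, 88]


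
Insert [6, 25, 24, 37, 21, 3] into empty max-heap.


Insert 6: [6]
Insert 25: [25, 6]
Insert 24: [25, 6, 24]
Insert 37: [37, 25, 24, 6]
Insert 21: [37, 25, 24, 6, 21]
Insert 3: [37, 25, 24, 6, 21, 3]

Final heap: [37, 25, 24, 6, 21, 3]


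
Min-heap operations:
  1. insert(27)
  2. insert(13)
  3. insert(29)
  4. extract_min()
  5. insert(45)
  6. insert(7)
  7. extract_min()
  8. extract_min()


insert(27) -> [27]
insert(13) -> [13, 27]
insert(29) -> [13, 27, 29]
extract_min()->13, [27, 29]
insert(45) -> [27, 29, 45]
insert(7) -> [7, 27, 45, 29]
extract_min()->7, [27, 29, 45]
extract_min()->27, [29, 45]

Final heap: [29, 45]


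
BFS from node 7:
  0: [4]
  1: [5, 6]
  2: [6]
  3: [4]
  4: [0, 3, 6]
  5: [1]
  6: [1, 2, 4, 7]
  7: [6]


Visit 7, enqueue [6]
Visit 6, enqueue [1, 2, 4]
Visit 1, enqueue [5]
Visit 2, enqueue []
Visit 4, enqueue [0, 3]
Visit 5, enqueue []
Visit 0, enqueue []
Visit 3, enqueue []

BFS order: [7, 6, 1, 2, 4, 5, 0, 3]


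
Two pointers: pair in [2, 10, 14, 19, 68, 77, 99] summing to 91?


lo=0(2)+hi=6(99)=101
lo=0(2)+hi=5(77)=79
lo=1(10)+hi=5(77)=87
lo=2(14)+hi=5(77)=91

Yes: 14+77=91


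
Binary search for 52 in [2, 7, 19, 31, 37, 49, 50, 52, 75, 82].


Step 1: lo=0, hi=9, mid=4, val=37
Step 2: lo=5, hi=9, mid=7, val=52

Found at index 7


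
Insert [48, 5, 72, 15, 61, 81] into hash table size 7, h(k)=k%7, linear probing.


Insert 48: h=6 -> slot 6
Insert 5: h=5 -> slot 5
Insert 72: h=2 -> slot 2
Insert 15: h=1 -> slot 1
Insert 61: h=5, 2 probes -> slot 0
Insert 81: h=4 -> slot 4

Table: [61, 15, 72, None, 81, 5, 48]


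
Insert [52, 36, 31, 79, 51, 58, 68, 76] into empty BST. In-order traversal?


Insert 52: root
Insert 36: L from 52
Insert 31: L from 52 -> L from 36
Insert 79: R from 52
Insert 51: L from 52 -> R from 36
Insert 58: R from 52 -> L from 79
Insert 68: R from 52 -> L from 79 -> R from 58
Insert 76: R from 52 -> L from 79 -> R from 58 -> R from 68

In-order: [31, 36, 51, 52, 58, 68, 76, 79]


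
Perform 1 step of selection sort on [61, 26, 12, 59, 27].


Initial: [61, 26, 12, 59, 27]
Step 1: min=12 at 2
  Swap: [12, 26, 61, 59, 27]

After 1 step: [12, 26, 61, 59, 27]


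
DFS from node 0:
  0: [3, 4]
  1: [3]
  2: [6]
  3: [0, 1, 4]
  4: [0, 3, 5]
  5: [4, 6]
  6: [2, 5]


Visit 0, push [4, 3]
Visit 3, push [4, 1]
Visit 1, push []
Visit 4, push [5]
Visit 5, push [6]
Visit 6, push [2]
Visit 2, push []

DFS order: [0, 3, 1, 4, 5, 6, 2]


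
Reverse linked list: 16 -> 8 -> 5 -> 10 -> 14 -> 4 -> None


Step 1: curr=16, set curr.next=prev(None) | reversed so far: 16
Step 2: curr=8, set curr.next=prev(16) | reversed so far: 8 -> 16
Step 3: curr=5, set curr.next=prev(8) | reversed so far: 5 -> 8 -> 16
Step 4: curr=10, set curr.next=prev(5) | reversed so far: 10 -> 5 -> 8 -> 16
Step 5: curr=14, set curr.next=prev(10) | reversed so far: 14 -> 10 -> 5 -> 8 -> 16
Step 6: curr=4, set curr.next=prev(14) | reversed so far: 4 -> 14 -> 10 -> 5 -> 8 -> 16

4 -> 14 -> 10 -> 5 -> 8 -> 16 -> None


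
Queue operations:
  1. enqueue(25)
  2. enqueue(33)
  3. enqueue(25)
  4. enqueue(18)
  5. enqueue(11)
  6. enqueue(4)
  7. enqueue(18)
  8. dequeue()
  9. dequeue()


enqueue(25) -> [25]
enqueue(33) -> [25, 33]
enqueue(25) -> [25, 33, 25]
enqueue(18) -> [25, 33, 25, 18]
enqueue(11) -> [25, 33, 25, 18, 11]
enqueue(4) -> [25, 33, 25, 18, 11, 4]
enqueue(18) -> [25, 33, 25, 18, 11, 4, 18]
dequeue()->25, [33, 25, 18, 11, 4, 18]
dequeue()->33, [25, 18, 11, 4, 18]

Final queue: [25, 18, 11, 4, 18]


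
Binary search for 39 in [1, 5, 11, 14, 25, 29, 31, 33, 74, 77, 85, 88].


Step 1: lo=0, hi=11, mid=5, val=29
Step 2: lo=6, hi=11, mid=8, val=74
Step 3: lo=6, hi=7, mid=6, val=31
Step 4: lo=7, hi=7, mid=7, val=33

Not found


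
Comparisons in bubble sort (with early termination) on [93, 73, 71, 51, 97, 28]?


Algorithm: bubble sort (with early termination)
Input: [93, 73, 71, 51, 97, 28]
Sorted: [28, 51, 71, 73, 93, 97]

15


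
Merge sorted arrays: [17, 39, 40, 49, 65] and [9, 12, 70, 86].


Take 9 from B
Take 12 from B
Take 17 from A
Take 39 from A
Take 40 from A
Take 49 from A
Take 65 from A

Merged: [9, 12, 17, 39, 40, 49, 65, 70, 86]


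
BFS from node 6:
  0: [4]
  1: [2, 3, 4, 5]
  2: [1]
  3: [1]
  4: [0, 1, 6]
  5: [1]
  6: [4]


Visit 6, enqueue [4]
Visit 4, enqueue [0, 1]
Visit 0, enqueue []
Visit 1, enqueue [2, 3, 5]
Visit 2, enqueue []
Visit 3, enqueue []
Visit 5, enqueue []

BFS order: [6, 4, 0, 1, 2, 3, 5]


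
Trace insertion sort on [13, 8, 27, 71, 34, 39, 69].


Initial: [13, 8, 27, 71, 34, 39, 69]
Insert 8: [8, 13, 27, 71, 34, 39, 69]
Insert 27: [8, 13, 27, 71, 34, 39, 69]
Insert 71: [8, 13, 27, 71, 34, 39, 69]
Insert 34: [8, 13, 27, 34, 71, 39, 69]
Insert 39: [8, 13, 27, 34, 39, 71, 69]
Insert 69: [8, 13, 27, 34, 39, 69, 71]

Sorted: [8, 13, 27, 34, 39, 69, 71]


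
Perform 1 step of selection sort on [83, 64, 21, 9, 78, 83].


Initial: [83, 64, 21, 9, 78, 83]
Step 1: min=9 at 3
  Swap: [9, 64, 21, 83, 78, 83]

After 1 step: [9, 64, 21, 83, 78, 83]


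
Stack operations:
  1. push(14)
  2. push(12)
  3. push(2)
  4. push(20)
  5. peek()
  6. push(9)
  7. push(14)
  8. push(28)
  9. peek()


push(14) -> [14]
push(12) -> [14, 12]
push(2) -> [14, 12, 2]
push(20) -> [14, 12, 2, 20]
peek()->20
push(9) -> [14, 12, 2, 20, 9]
push(14) -> [14, 12, 2, 20, 9, 14]
push(28) -> [14, 12, 2, 20, 9, 14, 28]
peek()->28

Final stack: [14, 12, 2, 20, 9, 14, 28]


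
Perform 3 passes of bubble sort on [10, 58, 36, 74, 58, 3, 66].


Initial: [10, 58, 36, 74, 58, 3, 66]
Pass 1: [10, 36, 58, 58, 3, 66, 74] (4 swaps)
Pass 2: [10, 36, 58, 3, 58, 66, 74] (1 swaps)
Pass 3: [10, 36, 3, 58, 58, 66, 74] (1 swaps)

After 3 passes: [10, 36, 3, 58, 58, 66, 74]


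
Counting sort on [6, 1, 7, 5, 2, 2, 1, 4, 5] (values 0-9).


Input: [6, 1, 7, 5, 2, 2, 1, 4, 5]
Counts: [0, 2, 2, 0, 1, 2, 1, 1, 0, 0]

Sorted: [1, 1, 2, 2, 4, 5, 5, 6, 7]


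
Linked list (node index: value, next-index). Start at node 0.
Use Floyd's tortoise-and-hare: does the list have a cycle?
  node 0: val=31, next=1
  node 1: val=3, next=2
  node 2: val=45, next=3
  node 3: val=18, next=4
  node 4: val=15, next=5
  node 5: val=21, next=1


Floyd's tortoise (slow, +1) and hare (fast, +2):
  init: slow=0, fast=0
  step 1: slow=1, fast=2
  step 2: slow=2, fast=4
  step 3: slow=3, fast=1
  step 4: slow=4, fast=3
  step 5: slow=5, fast=5
  slow == fast at node 5: cycle detected

Cycle: yes


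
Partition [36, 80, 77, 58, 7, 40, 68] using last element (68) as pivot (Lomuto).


Pivot: 68
  36 <= 68: advance i (no swap)
  58 <= 68: swap -> [36, 58, 77, 80, 7, 40, 68]
  7 <= 68: swap -> [36, 58, 7, 80, 77, 40, 68]
  40 <= 68: swap -> [36, 58, 7, 40, 77, 80, 68]
Place pivot at 4: [36, 58, 7, 40, 68, 80, 77]

Partitioned: [36, 58, 7, 40, 68, 80, 77]


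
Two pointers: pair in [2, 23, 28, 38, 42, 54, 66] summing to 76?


lo=0(2)+hi=6(66)=68
lo=1(23)+hi=6(66)=89
lo=1(23)+hi=5(54)=77
lo=1(23)+hi=4(42)=65
lo=2(28)+hi=4(42)=70
lo=3(38)+hi=4(42)=80

No pair found


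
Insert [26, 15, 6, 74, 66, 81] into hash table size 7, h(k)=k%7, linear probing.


Insert 26: h=5 -> slot 5
Insert 15: h=1 -> slot 1
Insert 6: h=6 -> slot 6
Insert 74: h=4 -> slot 4
Insert 66: h=3 -> slot 3
Insert 81: h=4, 3 probes -> slot 0

Table: [81, 15, None, 66, 74, 26, 6]


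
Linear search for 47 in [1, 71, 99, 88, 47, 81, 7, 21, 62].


i=0: 1!=47
i=1: 71!=47
i=2: 99!=47
i=3: 88!=47
i=4: 47==47 found!

Found at 4, 5 comps


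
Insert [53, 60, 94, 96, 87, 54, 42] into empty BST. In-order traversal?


Insert 53: root
Insert 60: R from 53
Insert 94: R from 53 -> R from 60
Insert 96: R from 53 -> R from 60 -> R from 94
Insert 87: R from 53 -> R from 60 -> L from 94
Insert 54: R from 53 -> L from 60
Insert 42: L from 53

In-order: [42, 53, 54, 60, 87, 94, 96]


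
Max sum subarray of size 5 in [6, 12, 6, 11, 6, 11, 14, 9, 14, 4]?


[0:5]: 41
[1:6]: 46
[2:7]: 48
[3:8]: 51
[4:9]: 54
[5:10]: 52

Max: 54 at [4:9]


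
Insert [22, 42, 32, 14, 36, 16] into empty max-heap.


Insert 22: [22]
Insert 42: [42, 22]
Insert 32: [42, 22, 32]
Insert 14: [42, 22, 32, 14]
Insert 36: [42, 36, 32, 14, 22]
Insert 16: [42, 36, 32, 14, 22, 16]

Final heap: [42, 36, 32, 14, 22, 16]


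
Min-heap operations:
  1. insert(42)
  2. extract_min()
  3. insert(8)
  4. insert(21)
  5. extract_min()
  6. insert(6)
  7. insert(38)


insert(42) -> [42]
extract_min()->42, []
insert(8) -> [8]
insert(21) -> [8, 21]
extract_min()->8, [21]
insert(6) -> [6, 21]
insert(38) -> [6, 21, 38]

Final heap: [6, 21, 38]


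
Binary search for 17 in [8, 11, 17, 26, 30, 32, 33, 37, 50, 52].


Step 1: lo=0, hi=9, mid=4, val=30
Step 2: lo=0, hi=3, mid=1, val=11
Step 3: lo=2, hi=3, mid=2, val=17

Found at index 2


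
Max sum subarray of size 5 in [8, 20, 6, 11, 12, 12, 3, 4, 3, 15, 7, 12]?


[0:5]: 57
[1:6]: 61
[2:7]: 44
[3:8]: 42
[4:9]: 34
[5:10]: 37
[6:11]: 32
[7:12]: 41

Max: 61 at [1:6]


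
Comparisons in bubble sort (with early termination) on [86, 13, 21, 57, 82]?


Algorithm: bubble sort (with early termination)
Input: [86, 13, 21, 57, 82]
Sorted: [13, 21, 57, 82, 86]

7


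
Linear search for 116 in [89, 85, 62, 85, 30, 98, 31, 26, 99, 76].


i=0: 89!=116
i=1: 85!=116
i=2: 62!=116
i=3: 85!=116
i=4: 30!=116
i=5: 98!=116
i=6: 31!=116
i=7: 26!=116
i=8: 99!=116
i=9: 76!=116

Not found, 10 comps


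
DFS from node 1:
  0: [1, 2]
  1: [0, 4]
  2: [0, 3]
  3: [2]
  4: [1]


Visit 1, push [4, 0]
Visit 0, push [2]
Visit 2, push [3]
Visit 3, push []
Visit 4, push []

DFS order: [1, 0, 2, 3, 4]


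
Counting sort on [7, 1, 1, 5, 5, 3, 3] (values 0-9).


Input: [7, 1, 1, 5, 5, 3, 3]
Counts: [0, 2, 0, 2, 0, 2, 0, 1, 0, 0]

Sorted: [1, 1, 3, 3, 5, 5, 7]


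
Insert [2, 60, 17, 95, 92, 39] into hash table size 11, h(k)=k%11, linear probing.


Insert 2: h=2 -> slot 2
Insert 60: h=5 -> slot 5
Insert 17: h=6 -> slot 6
Insert 95: h=7 -> slot 7
Insert 92: h=4 -> slot 4
Insert 39: h=6, 2 probes -> slot 8

Table: [None, None, 2, None, 92, 60, 17, 95, 39, None, None]


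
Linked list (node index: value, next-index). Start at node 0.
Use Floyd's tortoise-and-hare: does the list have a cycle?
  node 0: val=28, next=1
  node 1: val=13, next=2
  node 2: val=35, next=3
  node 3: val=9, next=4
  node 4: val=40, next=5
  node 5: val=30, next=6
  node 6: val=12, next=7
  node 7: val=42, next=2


Floyd's tortoise (slow, +1) and hare (fast, +2):
  init: slow=0, fast=0
  step 1: slow=1, fast=2
  step 2: slow=2, fast=4
  step 3: slow=3, fast=6
  step 4: slow=4, fast=2
  step 5: slow=5, fast=4
  step 6: slow=6, fast=6
  slow == fast at node 6: cycle detected

Cycle: yes


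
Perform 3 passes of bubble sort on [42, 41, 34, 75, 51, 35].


Initial: [42, 41, 34, 75, 51, 35]
Pass 1: [41, 34, 42, 51, 35, 75] (4 swaps)
Pass 2: [34, 41, 42, 35, 51, 75] (2 swaps)
Pass 3: [34, 41, 35, 42, 51, 75] (1 swaps)

After 3 passes: [34, 41, 35, 42, 51, 75]


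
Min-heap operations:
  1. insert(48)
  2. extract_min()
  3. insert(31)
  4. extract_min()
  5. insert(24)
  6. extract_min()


insert(48) -> [48]
extract_min()->48, []
insert(31) -> [31]
extract_min()->31, []
insert(24) -> [24]
extract_min()->24, []

Final heap: []


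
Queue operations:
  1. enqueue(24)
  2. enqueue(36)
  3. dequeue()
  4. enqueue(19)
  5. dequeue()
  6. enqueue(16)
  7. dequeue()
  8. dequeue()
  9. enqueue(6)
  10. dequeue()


enqueue(24) -> [24]
enqueue(36) -> [24, 36]
dequeue()->24, [36]
enqueue(19) -> [36, 19]
dequeue()->36, [19]
enqueue(16) -> [19, 16]
dequeue()->19, [16]
dequeue()->16, []
enqueue(6) -> [6]
dequeue()->6, []

Final queue: []


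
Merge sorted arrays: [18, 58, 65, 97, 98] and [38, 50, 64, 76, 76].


Take 18 from A
Take 38 from B
Take 50 from B
Take 58 from A
Take 64 from B
Take 65 from A
Take 76 from B
Take 76 from B

Merged: [18, 38, 50, 58, 64, 65, 76, 76, 97, 98]


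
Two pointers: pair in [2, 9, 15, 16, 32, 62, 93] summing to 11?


lo=0(2)+hi=6(93)=95
lo=0(2)+hi=5(62)=64
lo=0(2)+hi=4(32)=34
lo=0(2)+hi=3(16)=18
lo=0(2)+hi=2(15)=17
lo=0(2)+hi=1(9)=11

Yes: 2+9=11


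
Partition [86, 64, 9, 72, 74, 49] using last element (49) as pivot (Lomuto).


Pivot: 49
  9 <= 49: swap -> [9, 64, 86, 72, 74, 49]
Place pivot at 1: [9, 49, 86, 72, 74, 64]

Partitioned: [9, 49, 86, 72, 74, 64]


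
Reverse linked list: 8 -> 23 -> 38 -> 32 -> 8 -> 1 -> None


Step 1: curr=8, set curr.next=prev(None) | reversed so far: 8
Step 2: curr=23, set curr.next=prev(8) | reversed so far: 23 -> 8
Step 3: curr=38, set curr.next=prev(23) | reversed so far: 38 -> 23 -> 8
Step 4: curr=32, set curr.next=prev(38) | reversed so far: 32 -> 38 -> 23 -> 8
Step 5: curr=8, set curr.next=prev(32) | reversed so far: 8 -> 32 -> 38 -> 23 -> 8
Step 6: curr=1, set curr.next=prev(8) | reversed so far: 1 -> 8 -> 32 -> 38 -> 23 -> 8

1 -> 8 -> 32 -> 38 -> 23 -> 8 -> None


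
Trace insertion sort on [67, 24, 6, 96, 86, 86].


Initial: [67, 24, 6, 96, 86, 86]
Insert 24: [24, 67, 6, 96, 86, 86]
Insert 6: [6, 24, 67, 96, 86, 86]
Insert 96: [6, 24, 67, 96, 86, 86]
Insert 86: [6, 24, 67, 86, 96, 86]
Insert 86: [6, 24, 67, 86, 86, 96]

Sorted: [6, 24, 67, 86, 86, 96]


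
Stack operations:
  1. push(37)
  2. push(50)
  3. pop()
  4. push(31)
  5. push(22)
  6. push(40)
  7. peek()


push(37) -> [37]
push(50) -> [37, 50]
pop()->50, [37]
push(31) -> [37, 31]
push(22) -> [37, 31, 22]
push(40) -> [37, 31, 22, 40]
peek()->40

Final stack: [37, 31, 22, 40]


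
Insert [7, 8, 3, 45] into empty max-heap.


Insert 7: [7]
Insert 8: [8, 7]
Insert 3: [8, 7, 3]
Insert 45: [45, 8, 3, 7]

Final heap: [45, 8, 3, 7]


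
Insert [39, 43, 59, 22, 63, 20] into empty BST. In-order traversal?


Insert 39: root
Insert 43: R from 39
Insert 59: R from 39 -> R from 43
Insert 22: L from 39
Insert 63: R from 39 -> R from 43 -> R from 59
Insert 20: L from 39 -> L from 22

In-order: [20, 22, 39, 43, 59, 63]


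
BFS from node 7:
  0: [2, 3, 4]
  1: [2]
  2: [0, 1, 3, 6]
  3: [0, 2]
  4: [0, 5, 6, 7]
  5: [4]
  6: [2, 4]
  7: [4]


Visit 7, enqueue [4]
Visit 4, enqueue [0, 5, 6]
Visit 0, enqueue [2, 3]
Visit 5, enqueue []
Visit 6, enqueue []
Visit 2, enqueue [1]
Visit 3, enqueue []
Visit 1, enqueue []

BFS order: [7, 4, 0, 5, 6, 2, 3, 1]


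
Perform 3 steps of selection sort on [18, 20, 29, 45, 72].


Initial: [18, 20, 29, 45, 72]
Step 1: min=18 at 0
  Swap: [18, 20, 29, 45, 72]
Step 2: min=20 at 1
  Swap: [18, 20, 29, 45, 72]
Step 3: min=29 at 2
  Swap: [18, 20, 29, 45, 72]

After 3 steps: [18, 20, 29, 45, 72]


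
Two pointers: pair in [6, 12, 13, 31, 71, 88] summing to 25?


lo=0(6)+hi=5(88)=94
lo=0(6)+hi=4(71)=77
lo=0(6)+hi=3(31)=37
lo=0(6)+hi=2(13)=19
lo=1(12)+hi=2(13)=25

Yes: 12+13=25


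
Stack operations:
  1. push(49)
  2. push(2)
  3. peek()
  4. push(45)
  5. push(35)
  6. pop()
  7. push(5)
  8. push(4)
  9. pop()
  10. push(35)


push(49) -> [49]
push(2) -> [49, 2]
peek()->2
push(45) -> [49, 2, 45]
push(35) -> [49, 2, 45, 35]
pop()->35, [49, 2, 45]
push(5) -> [49, 2, 45, 5]
push(4) -> [49, 2, 45, 5, 4]
pop()->4, [49, 2, 45, 5]
push(35) -> [49, 2, 45, 5, 35]

Final stack: [49, 2, 45, 5, 35]


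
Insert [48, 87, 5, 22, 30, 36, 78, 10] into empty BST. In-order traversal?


Insert 48: root
Insert 87: R from 48
Insert 5: L from 48
Insert 22: L from 48 -> R from 5
Insert 30: L from 48 -> R from 5 -> R from 22
Insert 36: L from 48 -> R from 5 -> R from 22 -> R from 30
Insert 78: R from 48 -> L from 87
Insert 10: L from 48 -> R from 5 -> L from 22

In-order: [5, 10, 22, 30, 36, 48, 78, 87]


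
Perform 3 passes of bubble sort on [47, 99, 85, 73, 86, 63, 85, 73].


Initial: [47, 99, 85, 73, 86, 63, 85, 73]
Pass 1: [47, 85, 73, 86, 63, 85, 73, 99] (6 swaps)
Pass 2: [47, 73, 85, 63, 85, 73, 86, 99] (4 swaps)
Pass 3: [47, 73, 63, 85, 73, 85, 86, 99] (2 swaps)

After 3 passes: [47, 73, 63, 85, 73, 85, 86, 99]


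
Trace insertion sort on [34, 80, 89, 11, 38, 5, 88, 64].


Initial: [34, 80, 89, 11, 38, 5, 88, 64]
Insert 80: [34, 80, 89, 11, 38, 5, 88, 64]
Insert 89: [34, 80, 89, 11, 38, 5, 88, 64]
Insert 11: [11, 34, 80, 89, 38, 5, 88, 64]
Insert 38: [11, 34, 38, 80, 89, 5, 88, 64]
Insert 5: [5, 11, 34, 38, 80, 89, 88, 64]
Insert 88: [5, 11, 34, 38, 80, 88, 89, 64]
Insert 64: [5, 11, 34, 38, 64, 80, 88, 89]

Sorted: [5, 11, 34, 38, 64, 80, 88, 89]


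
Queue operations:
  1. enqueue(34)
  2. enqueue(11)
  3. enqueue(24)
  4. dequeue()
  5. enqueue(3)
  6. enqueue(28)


enqueue(34) -> [34]
enqueue(11) -> [34, 11]
enqueue(24) -> [34, 11, 24]
dequeue()->34, [11, 24]
enqueue(3) -> [11, 24, 3]
enqueue(28) -> [11, 24, 3, 28]

Final queue: [11, 24, 3, 28]


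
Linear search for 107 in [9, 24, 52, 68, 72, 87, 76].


i=0: 9!=107
i=1: 24!=107
i=2: 52!=107
i=3: 68!=107
i=4: 72!=107
i=5: 87!=107
i=6: 76!=107

Not found, 7 comps


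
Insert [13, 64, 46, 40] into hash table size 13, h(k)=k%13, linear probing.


Insert 13: h=0 -> slot 0
Insert 64: h=12 -> slot 12
Insert 46: h=7 -> slot 7
Insert 40: h=1 -> slot 1

Table: [13, 40, None, None, None, None, None, 46, None, None, None, None, 64]


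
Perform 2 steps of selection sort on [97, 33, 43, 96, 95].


Initial: [97, 33, 43, 96, 95]
Step 1: min=33 at 1
  Swap: [33, 97, 43, 96, 95]
Step 2: min=43 at 2
  Swap: [33, 43, 97, 96, 95]

After 2 steps: [33, 43, 97, 96, 95]


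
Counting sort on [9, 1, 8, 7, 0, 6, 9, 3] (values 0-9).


Input: [9, 1, 8, 7, 0, 6, 9, 3]
Counts: [1, 1, 0, 1, 0, 0, 1, 1, 1, 2]

Sorted: [0, 1, 3, 6, 7, 8, 9, 9]


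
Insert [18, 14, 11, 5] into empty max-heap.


Insert 18: [18]
Insert 14: [18, 14]
Insert 11: [18, 14, 11]
Insert 5: [18, 14, 11, 5]

Final heap: [18, 14, 11, 5]


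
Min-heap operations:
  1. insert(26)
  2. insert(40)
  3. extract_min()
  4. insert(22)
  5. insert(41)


insert(26) -> [26]
insert(40) -> [26, 40]
extract_min()->26, [40]
insert(22) -> [22, 40]
insert(41) -> [22, 40, 41]

Final heap: [22, 40, 41]
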